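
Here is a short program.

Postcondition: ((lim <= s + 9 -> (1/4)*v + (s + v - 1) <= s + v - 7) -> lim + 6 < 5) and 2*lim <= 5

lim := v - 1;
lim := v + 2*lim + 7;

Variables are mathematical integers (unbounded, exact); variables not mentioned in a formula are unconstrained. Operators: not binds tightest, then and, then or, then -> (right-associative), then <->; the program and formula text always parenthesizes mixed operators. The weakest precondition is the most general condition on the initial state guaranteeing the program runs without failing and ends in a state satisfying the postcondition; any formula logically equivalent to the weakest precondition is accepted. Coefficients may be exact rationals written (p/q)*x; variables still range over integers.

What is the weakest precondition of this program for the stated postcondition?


Working backward. After the program, the postcondition ((lim <= s + 9 -> (1/4)*v + (s + v - 1) <= s + v - 7) -> lim + 6 < 5) and 2*lim <= 5 must hold; in canonical form it is ((lim <= s + 9 -> (1/4)*v <= -6) -> lim < -1) and 2*lim <= 5.
Before lim := v + 2*lim + 7: ((2*lim + v <= s + 2 -> (1/4)*v <= -6) -> 2*lim + v < -8) and 4*lim + 2*v <= -9
Before lim := v - 1: ((3*v <= s + 4 -> (1/4)*v <= -6) -> 3*v < -6) and 6*v <= -5
Answer: WP = ((3*v <= s + 4 -> (1/4)*v <= -6) -> 3*v < -6) and 6*v <= -5


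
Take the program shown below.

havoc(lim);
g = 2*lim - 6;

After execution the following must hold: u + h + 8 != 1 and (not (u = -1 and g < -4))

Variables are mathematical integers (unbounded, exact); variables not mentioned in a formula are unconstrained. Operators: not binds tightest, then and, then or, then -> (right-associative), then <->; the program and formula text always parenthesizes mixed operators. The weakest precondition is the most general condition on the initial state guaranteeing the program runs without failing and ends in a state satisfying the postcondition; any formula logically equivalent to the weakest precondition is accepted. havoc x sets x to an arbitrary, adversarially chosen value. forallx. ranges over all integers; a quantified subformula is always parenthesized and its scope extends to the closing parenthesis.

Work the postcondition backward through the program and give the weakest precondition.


Working backward. After the program, the postcondition u + h + 8 != 1 and (not (u = -1 and g < -4)) must hold; in canonical form it is h + u != -7 and (not (u = -1 and g < -4)).
Before g := 2*lim - 6: h + u != -7 and (not (u = -1 and 2*lim < 2))
Before havoc lim: forall lim_1. (h + u != -7 and (not (u = -1 and 2*lim_1 < 2)))
Answer: WP = forall lim_1. (h + u != -7 and (not (u = -1 and 2*lim_1 < 2)))


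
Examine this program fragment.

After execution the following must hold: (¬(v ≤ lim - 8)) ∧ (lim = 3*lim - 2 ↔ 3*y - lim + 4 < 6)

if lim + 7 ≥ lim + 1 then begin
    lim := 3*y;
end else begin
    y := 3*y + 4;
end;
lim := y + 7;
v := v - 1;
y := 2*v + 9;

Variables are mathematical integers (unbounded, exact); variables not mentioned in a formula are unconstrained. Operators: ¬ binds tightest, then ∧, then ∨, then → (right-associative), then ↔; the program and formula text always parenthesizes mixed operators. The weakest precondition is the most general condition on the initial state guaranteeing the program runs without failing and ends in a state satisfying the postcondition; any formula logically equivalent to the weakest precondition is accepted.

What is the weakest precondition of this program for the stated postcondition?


Working backward. After the program, the postcondition (¬(v ≤ lim - 8)) ∧ (lim = 3*lim - 2 ↔ 3*y - lim + 4 < 6) must hold; in canonical form it is (¬(v ≤ lim - 8)) ∧ (2*lim = 2 ↔ 3*y < lim + 2).
Before y := 2*v + 9: (¬(v ≤ lim - 8)) ∧ (2*lim = 2 ↔ 6*v < lim - 25)
Before v := v - 1: (¬(v ≤ lim - 7)) ∧ (2*lim = 2 ↔ 6*v < lim - 19)
Before lim := y + 7: (¬(v ≤ y)) ∧ (2*y = -12 ↔ 6*v < y - 12)
Then branch requires (¬(v ≤ y)) ∧ (2*y = -12 ↔ 6*v < y - 12); else branch requires (¬(v ≤ 3*y + 4)) ∧ (6*y = -20 ↔ 6*v < 3*y - 8).
Before the if: (¬(v ≤ y)) ∧ (2*y = -12 ↔ 6*v < y - 12)
Answer: WP = (¬(v ≤ y)) ∧ (2*y = -12 ↔ 6*v < y - 12)


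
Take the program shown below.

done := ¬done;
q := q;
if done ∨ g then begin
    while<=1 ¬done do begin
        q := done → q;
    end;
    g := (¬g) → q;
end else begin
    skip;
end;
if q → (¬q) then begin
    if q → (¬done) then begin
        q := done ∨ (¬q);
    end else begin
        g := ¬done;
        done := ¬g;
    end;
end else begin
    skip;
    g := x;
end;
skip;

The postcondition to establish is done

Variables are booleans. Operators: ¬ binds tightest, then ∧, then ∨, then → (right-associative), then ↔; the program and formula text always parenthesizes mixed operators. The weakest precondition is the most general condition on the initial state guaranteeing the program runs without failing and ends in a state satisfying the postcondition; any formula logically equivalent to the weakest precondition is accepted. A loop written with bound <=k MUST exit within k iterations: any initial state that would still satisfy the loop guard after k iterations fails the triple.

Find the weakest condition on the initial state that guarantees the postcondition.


Working backward. After the program, done must hold.
Before skip: done
Then branch requires ((q → (¬done)) → done) ∧ ((¬(q → (¬done))) → done); else branch requires done.
Before the if: ((q → (¬q)) → (((q → (¬done)) → done) ∧ ((¬(q → (¬done))) → done))) ∧ ((¬(q → (¬q))) → done)
Then branch requires ((¬done) → (done ∧ (((done → q) → (¬(done → q))) → ((((done → q) → (¬done)) → done) ∧ ((¬((done → q) → (¬done))) → done))) ∧ ((¬((done → q) → (¬(done → q)))) → done))) ∧ (done → (((q → (¬q)) → (((q → (¬done)) → done) ∧ ((¬(q → (¬done))) → done))) ∧ ((¬(q → (¬q))) → done))); else branch requires ((q → (¬q)) → (((q → (¬done)) → done) ∧ ((¬(q → (¬done))) → done))) ∧ ((¬(q → (¬q))) → done).
Before the if: ((done ∨ g) → (((¬done) → (done ∧ (((done → q) → (¬(done → q))) → ((((done → q) → (¬done)) → done) ∧ ((¬((done → q) → (¬done))) → done))) ∧ ((¬((done → q) → (¬(done → q)))) → done))) ∧ (done → (((q → (¬q)) → (((q → (¬done)) → done) ∧ ((¬(q → (¬done))) → done))) ∧ ((¬(q → (¬q))) → done))))) ∧ ((¬(done ∨ g)) → (((q → (¬q)) → (((q → (¬done)) → done) ∧ ((¬(q → (¬done))) → done))) ∧ ((¬(q → (¬q))) → done)))
Before q := q: ((done ∨ g) → (((¬done) → (done ∧ (((done → q) → (¬(done → q))) → ((((done → q) → (¬done)) → done) ∧ ((¬((done → q) → (¬done))) → done))) ∧ ((¬((done → q) → (¬(done → q)))) → done))) ∧ (done → (((q → (¬q)) → (((q → (¬done)) → done) ∧ ((¬(q → (¬done))) → done))) ∧ ((¬(q → (¬q))) → done))))) ∧ ((¬(done ∨ g)) → (((q → (¬q)) → (((q → (¬done)) → done) ∧ ((¬(q → (¬done))) → done))) ∧ ((¬(q → (¬q))) → done)))
Before done := ¬done: (((¬done) ∨ g) → ((done → ((¬done) ∧ ((((¬done) → q) → (¬((¬done) → q))) → (((((¬done) → q) → done) → (¬done)) ∧ ((¬(((¬done) → q) → done)) → (¬done)))) ∧ ((¬(((¬done) → q) → (¬((¬done) → q)))) → (¬done)))) ∧ ((¬done) → (((q → (¬q)) → (((q → done) → (¬done)) ∧ ((¬(q → done)) → (¬done)))) ∧ ((¬(q → (¬q))) → (¬done)))))) ∧ ((¬((¬done) ∨ g)) → (((q → (¬q)) → (((q → done) → (¬done)) ∧ ((¬(q → done)) → (¬done)))) ∧ ((¬(q → (¬q))) → (¬done))))
Answer: WP = (((¬done) ∨ g) → ((done → ((¬done) ∧ ((((¬done) → q) → (¬((¬done) → q))) → (((((¬done) → q) → done) → (¬done)) ∧ ((¬(((¬done) → q) → done)) → (¬done)))) ∧ ((¬(((¬done) → q) → (¬((¬done) → q)))) → (¬done)))) ∧ ((¬done) → (((q → (¬q)) → (((q → done) → (¬done)) ∧ ((¬(q → done)) → (¬done)))) ∧ ((¬(q → (¬q))) → (¬done)))))) ∧ ((¬((¬done) ∨ g)) → (((q → (¬q)) → (((q → done) → (¬done)) ∧ ((¬(q → done)) → (¬done)))) ∧ ((¬(q → (¬q))) → (¬done))))


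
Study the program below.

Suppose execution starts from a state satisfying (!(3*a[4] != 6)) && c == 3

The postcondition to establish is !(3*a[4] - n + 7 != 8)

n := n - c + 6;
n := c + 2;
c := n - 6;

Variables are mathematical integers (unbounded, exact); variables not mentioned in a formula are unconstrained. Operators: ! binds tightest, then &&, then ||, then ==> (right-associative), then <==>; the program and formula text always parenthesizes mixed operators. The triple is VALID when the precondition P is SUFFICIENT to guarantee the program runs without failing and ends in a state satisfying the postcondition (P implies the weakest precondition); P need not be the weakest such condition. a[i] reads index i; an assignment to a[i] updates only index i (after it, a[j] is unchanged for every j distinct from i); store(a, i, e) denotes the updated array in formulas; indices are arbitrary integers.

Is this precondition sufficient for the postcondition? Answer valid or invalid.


Working backward. After the program, the postcondition !(3*a[4] - n + 7 != 8) must hold; in canonical form it is !(3*a[4] != n + 1).
Before c := n - 6: !(3*a[4] != n + 1)
Before n := c + 2: !(3*a[4] != c + 3)
Before n := n - c + 6: !(3*a[4] != c + 3)
The weakest precondition is !(3*a[4] != c + 3).
Check whether (!(3*a[4] != 6)) && c == 3 implies it.
Every state satisfying the precondition satisfies the weakest precondition: the implication holds.
Answer: valid


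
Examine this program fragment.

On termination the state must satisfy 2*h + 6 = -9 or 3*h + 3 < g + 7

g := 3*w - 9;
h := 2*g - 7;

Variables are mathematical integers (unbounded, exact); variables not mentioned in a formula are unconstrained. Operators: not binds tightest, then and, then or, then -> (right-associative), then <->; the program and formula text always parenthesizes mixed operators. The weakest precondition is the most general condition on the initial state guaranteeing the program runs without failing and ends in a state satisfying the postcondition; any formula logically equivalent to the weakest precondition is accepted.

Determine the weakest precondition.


Working backward. After the program, the postcondition 2*h + 6 = -9 or 3*h + 3 < g + 7 must hold; in canonical form it is 2*h = -15 or 3*h < g + 4.
Before h := 2*g - 7: 4*g = -1 or 5*g < 25
Before g := 3*w - 9: 12*w = 35 or 15*w < 70
Answer: WP = 12*w = 35 or 15*w < 70


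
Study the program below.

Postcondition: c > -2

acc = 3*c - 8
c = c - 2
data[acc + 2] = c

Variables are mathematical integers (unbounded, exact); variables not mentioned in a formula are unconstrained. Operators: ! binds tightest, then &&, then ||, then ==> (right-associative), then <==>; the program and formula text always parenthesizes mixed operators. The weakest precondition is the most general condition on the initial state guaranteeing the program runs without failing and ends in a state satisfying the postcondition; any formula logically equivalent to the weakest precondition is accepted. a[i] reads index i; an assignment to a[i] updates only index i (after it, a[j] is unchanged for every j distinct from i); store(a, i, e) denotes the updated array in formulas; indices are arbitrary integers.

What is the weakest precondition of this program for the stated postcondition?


Working backward. After the program, c > -2 must hold.
Before data[acc + 2] := c: c > -2
Before c := c - 2: c > 0
Before acc := 3*c - 8: c > 0
Answer: WP = c > 0


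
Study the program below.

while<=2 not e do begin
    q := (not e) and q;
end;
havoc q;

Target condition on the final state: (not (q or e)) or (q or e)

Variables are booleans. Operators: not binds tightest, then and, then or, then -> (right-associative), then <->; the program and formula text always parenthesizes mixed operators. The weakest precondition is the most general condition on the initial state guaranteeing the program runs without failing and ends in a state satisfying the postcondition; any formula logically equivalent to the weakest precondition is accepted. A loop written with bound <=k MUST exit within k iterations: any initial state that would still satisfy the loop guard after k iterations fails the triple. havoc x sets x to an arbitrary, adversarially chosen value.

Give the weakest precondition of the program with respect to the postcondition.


Working backward. After the program, the postcondition (not (q or e)) or (q or e) must hold; in canonical form it is (not (q or e)) or q or e.
Before havoc q: true
Before the loop (bound <=2), unroll the exhaustion recursion (WP_0 = exit-now case; WP_j = one more guarded iteration, up to j = 2):
  WP_0: e
  WP_1: (not e) -> e
  WP_2: (not e) -> ((not e) -> e)
So before the loop: (not e) -> ((not e) -> e)
Answer: WP = (not e) -> ((not e) -> e)


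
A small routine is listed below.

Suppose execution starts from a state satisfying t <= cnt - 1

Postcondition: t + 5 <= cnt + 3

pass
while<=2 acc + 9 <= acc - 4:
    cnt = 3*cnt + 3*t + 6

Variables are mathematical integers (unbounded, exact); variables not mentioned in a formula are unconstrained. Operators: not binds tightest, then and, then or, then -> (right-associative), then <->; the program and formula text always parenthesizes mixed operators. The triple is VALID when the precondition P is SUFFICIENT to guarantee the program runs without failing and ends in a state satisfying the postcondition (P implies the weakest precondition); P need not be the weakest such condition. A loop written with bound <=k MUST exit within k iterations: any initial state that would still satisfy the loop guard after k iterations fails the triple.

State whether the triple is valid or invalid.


Working backward. After the program, the postcondition t + 5 <= cnt + 3 must hold; in canonical form it is t <= cnt - 2.
Before the loop (bound <=2), unroll the exhaustion recursion (WP_0 = exit-now case; WP_j = one more guarded iteration, up to j = 2):
  WP_0: t <= cnt - 2
  WP_1: t <= cnt - 2
  WP_2: t <= cnt - 2
So before the loop: t <= cnt - 2
Before skip: t <= cnt - 2
The weakest precondition is t <= cnt - 2.
Check whether t <= cnt - 1 implies it.
Countermodel: at the initial state cnt = 1, t = 0, the precondition holds but the weakest precondition fails.
Answer: invalid


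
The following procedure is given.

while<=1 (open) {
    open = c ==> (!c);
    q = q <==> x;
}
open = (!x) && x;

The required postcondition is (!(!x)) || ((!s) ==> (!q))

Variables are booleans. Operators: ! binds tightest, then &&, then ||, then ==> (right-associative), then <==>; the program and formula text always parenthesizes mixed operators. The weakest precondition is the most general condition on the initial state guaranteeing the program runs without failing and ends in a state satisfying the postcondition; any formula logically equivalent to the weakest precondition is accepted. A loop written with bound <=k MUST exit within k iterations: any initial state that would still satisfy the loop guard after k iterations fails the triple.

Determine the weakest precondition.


Working backward. After the program, the postcondition (!(!x)) || ((!s) ==> (!q)) must hold; in canonical form it is x || ((!s) ==> (!q)).
Before open := (!x) && x: x || ((!s) ==> (!q))
Before the loop (bound <=1), unroll the exhaustion recursion (WP_0 = exit-now case; WP_j = one more guarded iteration, up to j = 1):
  WP_0: (!open) && (x || ((!s) ==> (!q)))
  WP_1: (open ==> ((!(c ==> (!c))) && (x || ((!s) ==> (!(q <==> x)))))) && ((!open) ==> (x || ((!s) ==> (!q))))
So before the loop: (open ==> ((!(c ==> (!c))) && (x || ((!s) ==> (!(q <==> x)))))) && ((!open) ==> (x || ((!s) ==> (!q))))
Answer: WP = (open ==> ((!(c ==> (!c))) && (x || ((!s) ==> (!(q <==> x)))))) && ((!open) ==> (x || ((!s) ==> (!q))))


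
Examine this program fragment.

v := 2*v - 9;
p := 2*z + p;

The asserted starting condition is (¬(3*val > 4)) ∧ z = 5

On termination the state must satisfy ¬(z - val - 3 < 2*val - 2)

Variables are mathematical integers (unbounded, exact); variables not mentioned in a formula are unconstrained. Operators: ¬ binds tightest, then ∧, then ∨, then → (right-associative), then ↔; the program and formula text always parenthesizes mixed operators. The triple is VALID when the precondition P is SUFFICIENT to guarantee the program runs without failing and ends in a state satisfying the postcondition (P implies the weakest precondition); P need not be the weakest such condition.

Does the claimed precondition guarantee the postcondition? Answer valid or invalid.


Working backward. After the program, the postcondition ¬(z - val - 3 < 2*val - 2) must hold; in canonical form it is ¬(z < 3*val + 1).
Before p := 2*z + p: ¬(z < 3*val + 1)
Before v := 2*v - 9: ¬(z < 3*val + 1)
The weakest precondition is ¬(z < 3*val + 1).
Check whether (¬(3*val > 4)) ∧ z = 5 implies it.
Every state satisfying the precondition satisfies the weakest precondition: the implication holds.
Answer: valid


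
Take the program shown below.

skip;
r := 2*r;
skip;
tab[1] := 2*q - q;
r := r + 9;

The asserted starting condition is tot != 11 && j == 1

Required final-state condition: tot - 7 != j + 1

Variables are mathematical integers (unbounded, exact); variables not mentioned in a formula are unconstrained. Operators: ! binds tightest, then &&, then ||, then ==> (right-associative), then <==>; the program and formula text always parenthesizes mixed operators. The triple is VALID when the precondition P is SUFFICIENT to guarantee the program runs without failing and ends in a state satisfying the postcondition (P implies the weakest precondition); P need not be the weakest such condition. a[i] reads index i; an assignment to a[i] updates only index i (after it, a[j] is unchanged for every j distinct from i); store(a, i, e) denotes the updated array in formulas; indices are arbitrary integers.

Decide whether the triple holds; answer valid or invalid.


Working backward. After the program, the postcondition tot - 7 != j + 1 must hold; in canonical form it is tot != j + 8.
Before r := r + 9: tot != j + 8
Before tab[1] := 2*q - q: tot != j + 8
Before skip: tot != j + 8
Before r := 2*r: tot != j + 8
Before skip: tot != j + 8
The weakest precondition is tot != j + 8.
Check whether tot != 11 && j == 1 implies it.
Countermodel: at the initial state j = 1, tot = 9, the precondition holds but the weakest precondition fails.
Answer: invalid


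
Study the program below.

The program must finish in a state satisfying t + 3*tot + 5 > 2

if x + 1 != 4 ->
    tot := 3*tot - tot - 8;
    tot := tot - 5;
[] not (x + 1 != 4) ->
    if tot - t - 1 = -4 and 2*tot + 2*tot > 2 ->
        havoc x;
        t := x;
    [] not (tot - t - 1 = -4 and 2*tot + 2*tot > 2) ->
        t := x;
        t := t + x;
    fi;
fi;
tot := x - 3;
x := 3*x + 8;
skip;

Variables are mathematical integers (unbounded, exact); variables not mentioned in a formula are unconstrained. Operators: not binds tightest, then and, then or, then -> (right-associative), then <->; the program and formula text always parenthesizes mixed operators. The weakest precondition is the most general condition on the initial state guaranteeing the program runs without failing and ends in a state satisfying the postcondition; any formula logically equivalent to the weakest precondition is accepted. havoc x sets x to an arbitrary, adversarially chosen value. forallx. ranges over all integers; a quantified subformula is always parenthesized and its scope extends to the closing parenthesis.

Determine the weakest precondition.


Working backward. After the program, the postcondition t + 3*tot + 5 > 2 must hold; in canonical form it is t + 3*tot > -3.
Before skip: t + 3*tot > -3
Before x := 3*x + 8: t + 3*tot > -3
Before tot := x - 3: t + 3*x > 6
Then branch requires t + 3*x > 6; else branch requires ((tot = t - 3 and 4*tot > 2) -> (forall x_1. 4*x_1 > 6)) and ((not (tot = t - 3 and 4*tot > 2)) -> 5*x > 6).
Before the if: (x != 3 -> t + 3*x > 6) and ((not (x != 3)) -> (((tot = t - 3 and 4*tot > 2) -> (forall x_1. 4*x_1 > 6)) and ((not (tot = t - 3 and 4*tot > 2)) -> 5*x > 6)))
Answer: WP = (x != 3 -> t + 3*x > 6) and ((not (x != 3)) -> (((tot = t - 3 and 4*tot > 2) -> (forall x_1. 4*x_1 > 6)) and ((not (tot = t - 3 and 4*tot > 2)) -> 5*x > 6)))


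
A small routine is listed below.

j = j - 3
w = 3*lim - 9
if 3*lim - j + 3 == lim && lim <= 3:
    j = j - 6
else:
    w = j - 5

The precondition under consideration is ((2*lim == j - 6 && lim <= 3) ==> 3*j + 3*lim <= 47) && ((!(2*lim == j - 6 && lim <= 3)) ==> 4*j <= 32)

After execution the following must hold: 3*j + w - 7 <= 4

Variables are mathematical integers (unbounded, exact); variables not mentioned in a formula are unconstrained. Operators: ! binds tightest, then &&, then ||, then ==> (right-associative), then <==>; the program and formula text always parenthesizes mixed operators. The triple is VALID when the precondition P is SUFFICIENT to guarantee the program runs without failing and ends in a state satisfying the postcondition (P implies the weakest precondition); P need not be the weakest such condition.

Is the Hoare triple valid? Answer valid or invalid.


Working backward. After the program, the postcondition 3*j + w - 7 <= 4 must hold; in canonical form it is 3*j + w <= 11.
Then branch requires 3*j + w <= 29; else branch requires 4*j <= 16.
Before the if: ((2*lim == j - 3 && lim <= 3) ==> 3*j + w <= 29) && ((!(2*lim == j - 3 && lim <= 3)) ==> 4*j <= 16)
Before w := 3*lim - 9: ((2*lim == j - 3 && lim <= 3) ==> 3*j + 3*lim <= 38) && ((!(2*lim == j - 3 && lim <= 3)) ==> 4*j <= 16)
Before j := j - 3: ((2*lim == j - 6 && lim <= 3) ==> 3*j + 3*lim <= 47) && ((!(2*lim == j - 6 && lim <= 3)) ==> 4*j <= 28)
The weakest precondition is ((2*lim == j - 6 && lim <= 3) ==> 3*j + 3*lim <= 47) && ((!(2*lim == j - 6 && lim <= 3)) ==> 4*j <= 28).
Check whether ((2*lim == j - 6 && lim <= 3) ==> 3*j + 3*lim <= 47) && ((!(2*lim == j - 6 && lim <= 3)) ==> 4*j <= 32) implies it.
Countermodel: at the initial state j = 8, lim = 0, the precondition holds but the weakest precondition fails.
Answer: invalid


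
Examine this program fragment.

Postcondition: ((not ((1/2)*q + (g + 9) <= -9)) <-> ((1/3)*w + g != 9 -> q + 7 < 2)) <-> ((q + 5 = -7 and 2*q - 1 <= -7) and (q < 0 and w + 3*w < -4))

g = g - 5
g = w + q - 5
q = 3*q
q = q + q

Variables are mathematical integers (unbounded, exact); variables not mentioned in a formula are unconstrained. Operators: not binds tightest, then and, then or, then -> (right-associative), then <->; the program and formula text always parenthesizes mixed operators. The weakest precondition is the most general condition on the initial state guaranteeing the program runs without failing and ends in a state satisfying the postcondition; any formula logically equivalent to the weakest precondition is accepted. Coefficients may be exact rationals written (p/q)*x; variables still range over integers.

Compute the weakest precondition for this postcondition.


Working backward. After the program, the postcondition ((not ((1/2)*q + (g + 9) <= -9)) <-> ((1/3)*w + g != 9 -> q + 7 < 2)) <-> ((q + 5 = -7 and 2*q - 1 <= -7) and (q < 0 and w + 3*w < -4)) must hold; in canonical form it is ((not (g + (1/2)*q <= -18)) <-> (g + (1/3)*w != 9 -> q < -5)) <-> (q = -12 and 2*q <= -6 and q < 0 and 4*w < -4).
Before q := q + q: ((not (g + q <= -18)) <-> (g + (1/3)*w != 9 -> 2*q < -5)) <-> (2*q = -12 and 4*q <= -6 and 2*q < 0 and 4*w < -4)
Before q := 3*q: ((not (g + 3*q <= -18)) <-> (g + (1/3)*w != 9 -> 6*q < -5)) <-> (6*q = -12 and 12*q <= -6 and 6*q < 0 and 4*w < -4)
Before g := w + q - 5: ((not (4*q + w <= -13)) <-> (q + (4/3)*w != 14 -> 6*q < -5)) <-> (6*q = -12 and 12*q <= -6 and 6*q < 0 and 4*w < -4)
Before g := g - 5: ((not (4*q + w <= -13)) <-> (q + (4/3)*w != 14 -> 6*q < -5)) <-> (6*q = -12 and 12*q <= -6 and 6*q < 0 and 4*w < -4)
Answer: WP = ((not (4*q + w <= -13)) <-> (q + (4/3)*w != 14 -> 6*q < -5)) <-> (6*q = -12 and 12*q <= -6 and 6*q < 0 and 4*w < -4)


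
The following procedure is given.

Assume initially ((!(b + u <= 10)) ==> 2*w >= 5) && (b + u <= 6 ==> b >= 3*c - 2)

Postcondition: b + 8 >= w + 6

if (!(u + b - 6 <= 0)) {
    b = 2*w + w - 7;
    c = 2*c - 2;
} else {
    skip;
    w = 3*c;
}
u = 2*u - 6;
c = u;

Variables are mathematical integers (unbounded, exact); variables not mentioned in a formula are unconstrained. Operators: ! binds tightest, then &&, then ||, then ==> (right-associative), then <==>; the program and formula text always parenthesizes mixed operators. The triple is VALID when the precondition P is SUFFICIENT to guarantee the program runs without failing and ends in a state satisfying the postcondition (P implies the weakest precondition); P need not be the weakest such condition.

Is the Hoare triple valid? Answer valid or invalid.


Working backward. After the program, the postcondition b + 8 >= w + 6 must hold; in canonical form it is b >= w - 2.
Before c := u: b >= w - 2
Before u := 2*u - 6: b >= w - 2
Then branch requires 2*w >= 5; else branch requires b >= 3*c - 2.
Before the if: ((!(b + u <= 6)) ==> 2*w >= 5) && (b + u <= 6 ==> b >= 3*c - 2)
The weakest precondition is ((!(b + u <= 6)) ==> 2*w >= 5) && (b + u <= 6 ==> b >= 3*c - 2).
Check whether ((!(b + u <= 10)) ==> 2*w >= 5) && (b + u <= 6 ==> b >= 3*c - 2) implies it.
Countermodel: at the initial state b = 7, c = 0, u = 0, w = 2, the precondition holds but the weakest precondition fails.
Answer: invalid


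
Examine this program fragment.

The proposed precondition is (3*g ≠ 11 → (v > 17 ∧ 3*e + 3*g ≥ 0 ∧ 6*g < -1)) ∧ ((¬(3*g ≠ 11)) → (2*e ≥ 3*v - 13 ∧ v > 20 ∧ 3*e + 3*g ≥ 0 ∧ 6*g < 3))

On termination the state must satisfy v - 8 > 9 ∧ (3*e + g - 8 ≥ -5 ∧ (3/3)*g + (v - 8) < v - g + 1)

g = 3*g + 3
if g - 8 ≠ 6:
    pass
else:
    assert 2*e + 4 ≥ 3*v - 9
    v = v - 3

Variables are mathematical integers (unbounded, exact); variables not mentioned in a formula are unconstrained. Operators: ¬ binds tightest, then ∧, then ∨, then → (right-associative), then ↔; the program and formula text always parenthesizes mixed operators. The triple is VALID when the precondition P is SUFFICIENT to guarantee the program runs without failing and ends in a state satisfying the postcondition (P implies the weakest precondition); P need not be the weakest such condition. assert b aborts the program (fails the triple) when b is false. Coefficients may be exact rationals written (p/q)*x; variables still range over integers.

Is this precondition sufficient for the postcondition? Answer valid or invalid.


Working backward. After the program, the postcondition v - 8 > 9 ∧ (3*e + g - 8 ≥ -5 ∧ (3/3)*g + (v - 8) < v - g + 1) must hold; in canonical form it is v > 17 ∧ 3*e + g ≥ 3 ∧ 2*g < 9.
Then branch requires v > 17 ∧ 3*e + g ≥ 3 ∧ 2*g < 9; else branch requires 2*e ≥ 3*v - 13 ∧ v > 20 ∧ 3*e + g ≥ 3 ∧ 2*g < 9.
Before the if: (g ≠ 14 → (v > 17 ∧ 3*e + g ≥ 3 ∧ 2*g < 9)) ∧ ((¬(g ≠ 14)) → (2*e ≥ 3*v - 13 ∧ v > 20 ∧ 3*e + g ≥ 3 ∧ 2*g < 9))
Before g := 3*g + 3: (3*g ≠ 11 → (v > 17 ∧ 3*e + 3*g ≥ 0 ∧ 6*g < 3)) ∧ ((¬(3*g ≠ 11)) → (2*e ≥ 3*v - 13 ∧ v > 20 ∧ 3*e + 3*g ≥ 0 ∧ 6*g < 3))
The weakest precondition is (3*g ≠ 11 → (v > 17 ∧ 3*e + 3*g ≥ 0 ∧ 6*g < 3)) ∧ ((¬(3*g ≠ 11)) → (2*e ≥ 3*v - 13 ∧ v > 20 ∧ 3*e + 3*g ≥ 0 ∧ 6*g < 3)).
Check whether (3*g ≠ 11 → (v > 17 ∧ 3*e + 3*g ≥ 0 ∧ 6*g < -1)) ∧ ((¬(3*g ≠ 11)) → (2*e ≥ 3*v - 13 ∧ v > 20 ∧ 3*e + 3*g ≥ 0 ∧ 6*g < 3)) implies it.
Every state satisfying the precondition satisfies the weakest precondition: the implication holds.
Answer: valid


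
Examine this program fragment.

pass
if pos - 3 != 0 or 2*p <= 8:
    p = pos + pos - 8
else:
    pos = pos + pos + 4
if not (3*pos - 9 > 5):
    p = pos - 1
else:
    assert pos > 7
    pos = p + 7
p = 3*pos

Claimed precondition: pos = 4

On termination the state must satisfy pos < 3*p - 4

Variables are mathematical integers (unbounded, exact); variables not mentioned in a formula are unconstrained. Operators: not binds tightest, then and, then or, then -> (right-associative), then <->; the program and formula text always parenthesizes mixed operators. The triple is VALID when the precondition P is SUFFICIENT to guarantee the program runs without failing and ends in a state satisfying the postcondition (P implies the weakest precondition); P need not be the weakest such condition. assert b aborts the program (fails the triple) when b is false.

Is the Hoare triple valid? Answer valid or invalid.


Working backward. After the program, pos < 3*p - 4 must hold.
Before p := 3*pos: 8*pos > 4
Then branch requires 8*pos > 4; else branch requires pos > 7 and 8*p > -52.
Before the if: ((not (3*pos > 14)) -> 8*pos > 4) and (3*pos > 14 -> (pos > 7 and 8*p > -52))
Then branch requires ((not (3*pos > 14)) -> 8*pos > 4) and (3*pos > 14 -> (pos > 7 and 16*pos > 12)); else branch requires ((not (6*pos > 2)) -> 16*pos > -28) and (6*pos > 2 -> (2*pos > 3 and 8*p > -52)).
Before the if: ((pos != 3 or 2*p <= 8) -> (((not (3*pos > 14)) -> 8*pos > 4) and (3*pos > 14 -> (pos > 7 and 16*pos > 12)))) and ((not (pos != 3 or 2*p <= 8)) -> (((not (6*pos > 2)) -> 16*pos > -28) and (6*pos > 2 -> (2*pos > 3 and 8*p > -52))))
Before skip: ((pos != 3 or 2*p <= 8) -> (((not (3*pos > 14)) -> 8*pos > 4) and (3*pos > 14 -> (pos > 7 and 16*pos > 12)))) and ((not (pos != 3 or 2*p <= 8)) -> (((not (6*pos > 2)) -> 16*pos > -28) and (6*pos > 2 -> (2*pos > 3 and 8*p > -52))))
The weakest precondition is ((pos != 3 or 2*p <= 8) -> (((not (3*pos > 14)) -> 8*pos > 4) and (3*pos > 14 -> (pos > 7 and 16*pos > 12)))) and ((not (pos != 3 or 2*p <= 8)) -> (((not (6*pos > 2)) -> 16*pos > -28) and (6*pos > 2 -> (2*pos > 3 and 8*p > -52)))).
Check whether pos = 4 implies it.
Every state satisfying the precondition satisfies the weakest precondition: the implication holds.
Answer: valid


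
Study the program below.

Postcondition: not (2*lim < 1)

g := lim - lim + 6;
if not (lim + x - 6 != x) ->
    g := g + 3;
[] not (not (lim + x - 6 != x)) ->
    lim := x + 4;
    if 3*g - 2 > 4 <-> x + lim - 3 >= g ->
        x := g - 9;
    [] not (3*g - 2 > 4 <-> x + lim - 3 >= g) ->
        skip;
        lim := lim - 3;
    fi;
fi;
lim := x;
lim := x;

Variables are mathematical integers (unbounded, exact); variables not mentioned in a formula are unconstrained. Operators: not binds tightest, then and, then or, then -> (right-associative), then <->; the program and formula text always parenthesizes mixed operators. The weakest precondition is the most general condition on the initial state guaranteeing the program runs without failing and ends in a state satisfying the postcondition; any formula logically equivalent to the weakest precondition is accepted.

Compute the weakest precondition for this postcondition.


Working backward. After the program, not (2*lim < 1) must hold.
Before lim := x: not (2*x < 1)
Before lim := x: not (2*x < 1)
Then branch requires not (2*x < 1); else branch requires ((3*g > 6 <-> 2*x >= g - 1) -> (not (2*g < 19))) and ((not (3*g > 6 <-> 2*x >= g - 1)) -> (not (2*x < 1))).
Before the if: ((not (lim != 6)) -> (not (2*x < 1))) and (lim != 6 -> (((3*g > 6 <-> 2*x >= g - 1) -> (not (2*g < 19))) and ((not (3*g > 6 <-> 2*x >= g - 1)) -> (not (2*x < 1)))))
Before g := lim - lim + 6: ((not (lim != 6)) -> (not (2*x < 1))) and (lim != 6 -> ((not (2*x >= 5)) and ((not (2*x >= 5)) -> (not (2*x < 1)))))
Answer: WP = ((not (lim != 6)) -> (not (2*x < 1))) and (lim != 6 -> ((not (2*x >= 5)) and ((not (2*x >= 5)) -> (not (2*x < 1)))))


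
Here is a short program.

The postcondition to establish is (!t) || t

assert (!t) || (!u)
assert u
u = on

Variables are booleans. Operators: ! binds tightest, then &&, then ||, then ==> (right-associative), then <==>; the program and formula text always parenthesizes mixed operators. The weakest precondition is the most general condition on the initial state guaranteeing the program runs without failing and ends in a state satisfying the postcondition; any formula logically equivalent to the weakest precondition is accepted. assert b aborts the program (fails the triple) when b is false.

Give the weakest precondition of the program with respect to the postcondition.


Working backward. After the program, the postcondition (!t) || t must hold; in canonical form it is true.
Before u := on: true
Before assert u: u
Before assert (!t) || (!u): ((!t) || (!u)) && u
Answer: WP = ((!t) || (!u)) && u


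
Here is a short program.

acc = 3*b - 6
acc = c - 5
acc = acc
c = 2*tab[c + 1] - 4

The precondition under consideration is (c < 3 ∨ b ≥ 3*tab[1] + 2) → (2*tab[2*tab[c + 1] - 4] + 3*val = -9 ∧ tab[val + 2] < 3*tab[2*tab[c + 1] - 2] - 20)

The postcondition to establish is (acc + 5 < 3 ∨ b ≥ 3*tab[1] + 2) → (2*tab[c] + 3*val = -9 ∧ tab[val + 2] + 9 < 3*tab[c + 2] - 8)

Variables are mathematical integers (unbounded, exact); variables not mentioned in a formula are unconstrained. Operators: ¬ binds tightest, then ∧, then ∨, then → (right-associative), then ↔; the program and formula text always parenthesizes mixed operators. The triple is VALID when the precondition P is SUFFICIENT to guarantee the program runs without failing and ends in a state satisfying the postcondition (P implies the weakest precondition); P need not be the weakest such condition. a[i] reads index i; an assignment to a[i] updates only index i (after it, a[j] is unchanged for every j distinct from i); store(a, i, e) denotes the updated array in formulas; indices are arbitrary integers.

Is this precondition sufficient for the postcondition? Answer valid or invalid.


Working backward. After the program, the postcondition (acc + 5 < 3 ∨ b ≥ 3*tab[1] + 2) → (2*tab[c] + 3*val = -9 ∧ tab[val + 2] + 9 < 3*tab[c + 2] - 8) must hold; in canonical form it is (acc < -2 ∨ b ≥ 3*tab[1] + 2) → (2*tab[c] + 3*val = -9 ∧ tab[val + 2] < 3*tab[c + 2] - 17).
Before c := 2*tab[c + 1] - 4: (acc < -2 ∨ b ≥ 3*tab[1] + 2) → (2*tab[2*tab[c + 1] - 4] + 3*val = -9 ∧ tab[val + 2] < 3*tab[2*tab[c + 1] - 2] - 17)
Before acc := acc: (acc < -2 ∨ b ≥ 3*tab[1] + 2) → (2*tab[2*tab[c + 1] - 4] + 3*val = -9 ∧ tab[val + 2] < 3*tab[2*tab[c + 1] - 2] - 17)
Before acc := c - 5: (c < 3 ∨ b ≥ 3*tab[1] + 2) → (2*tab[2*tab[c + 1] - 4] + 3*val = -9 ∧ tab[val + 2] < 3*tab[2*tab[c + 1] - 2] - 17)
Before acc := 3*b - 6: (c < 3 ∨ b ≥ 3*tab[1] + 2) → (2*tab[2*tab[c + 1] - 4] + 3*val = -9 ∧ tab[val + 2] < 3*tab[2*tab[c + 1] - 2] - 17)
The weakest precondition is (c < 3 ∨ b ≥ 3*tab[1] + 2) → (2*tab[2*tab[c + 1] - 4] + 3*val = -9 ∧ tab[val + 2] < 3*tab[2*tab[c + 1] - 2] - 17).
Check whether (c < 3 ∨ b ≥ 3*tab[1] + 2) → (2*tab[2*tab[c + 1] - 4] + 3*val = -9 ∧ tab[val + 2] < 3*tab[2*tab[c + 1] - 2] - 20) implies it.
Every state satisfying the precondition satisfies the weakest precondition: the implication holds.
Answer: valid


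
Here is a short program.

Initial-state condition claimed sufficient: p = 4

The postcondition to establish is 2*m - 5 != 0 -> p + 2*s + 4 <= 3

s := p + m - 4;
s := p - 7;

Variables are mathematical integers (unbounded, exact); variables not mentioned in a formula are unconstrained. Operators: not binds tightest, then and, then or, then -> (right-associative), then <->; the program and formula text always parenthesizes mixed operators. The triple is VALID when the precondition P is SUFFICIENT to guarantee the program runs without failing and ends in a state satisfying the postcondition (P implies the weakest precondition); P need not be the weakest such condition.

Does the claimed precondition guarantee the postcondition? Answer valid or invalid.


Working backward. After the program, the postcondition 2*m - 5 != 0 -> p + 2*s + 4 <= 3 must hold; in canonical form it is 2*m != 5 -> p + 2*s <= -1.
Before s := p - 7: 2*m != 5 -> 3*p <= 13
Before s := p + m - 4: 2*m != 5 -> 3*p <= 13
The weakest precondition is 2*m != 5 -> 3*p <= 13.
Check whether p = 4 implies it.
Every state satisfying the precondition satisfies the weakest precondition: the implication holds.
Answer: valid


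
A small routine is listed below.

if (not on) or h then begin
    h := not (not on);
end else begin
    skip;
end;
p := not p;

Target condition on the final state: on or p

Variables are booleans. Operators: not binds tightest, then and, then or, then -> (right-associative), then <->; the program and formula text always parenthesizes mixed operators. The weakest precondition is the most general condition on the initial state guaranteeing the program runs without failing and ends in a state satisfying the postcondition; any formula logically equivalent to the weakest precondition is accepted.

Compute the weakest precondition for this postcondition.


Working backward. After the program, on or p must hold.
Before p := not p: on or (not p)
Then branch requires on or (not p); else branch requires on or (not p).
Before the if: (((not on) or h) -> (on or (not p))) and ((not ((not on) or h)) -> (on or (not p)))
Answer: WP = (((not on) or h) -> (on or (not p))) and ((not ((not on) or h)) -> (on or (not p)))


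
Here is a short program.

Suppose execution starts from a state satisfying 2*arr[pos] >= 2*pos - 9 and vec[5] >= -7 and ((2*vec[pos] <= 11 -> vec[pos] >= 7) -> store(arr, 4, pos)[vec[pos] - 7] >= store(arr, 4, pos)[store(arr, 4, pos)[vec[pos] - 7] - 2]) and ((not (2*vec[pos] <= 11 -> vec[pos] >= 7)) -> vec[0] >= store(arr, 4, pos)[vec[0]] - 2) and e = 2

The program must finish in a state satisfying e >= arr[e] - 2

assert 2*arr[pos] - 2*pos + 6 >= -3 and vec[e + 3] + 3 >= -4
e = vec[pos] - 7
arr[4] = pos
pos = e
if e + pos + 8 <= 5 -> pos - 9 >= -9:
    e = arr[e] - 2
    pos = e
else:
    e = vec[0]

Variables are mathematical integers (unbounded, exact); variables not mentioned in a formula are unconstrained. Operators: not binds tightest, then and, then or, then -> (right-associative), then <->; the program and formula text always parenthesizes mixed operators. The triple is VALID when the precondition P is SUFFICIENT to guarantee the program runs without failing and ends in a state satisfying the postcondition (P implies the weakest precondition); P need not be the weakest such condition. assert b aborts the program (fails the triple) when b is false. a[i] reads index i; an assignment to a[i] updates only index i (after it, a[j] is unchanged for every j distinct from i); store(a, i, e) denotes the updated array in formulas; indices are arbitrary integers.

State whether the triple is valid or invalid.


Working backward. After the program, e >= arr[e] - 2 must hold.
Then branch requires arr[e] >= arr[arr[e] - 2]; else branch requires vec[0] >= arr[vec[0]] - 2.
Before the if: ((e + pos <= -3 -> pos >= 0) -> arr[e] >= arr[arr[e] - 2]) and ((not (e + pos <= -3 -> pos >= 0)) -> vec[0] >= arr[vec[0]] - 2)
Before pos := e: ((2*e <= -3 -> e >= 0) -> arr[e] >= arr[arr[e] - 2]) and ((not (2*e <= -3 -> e >= 0)) -> vec[0] >= arr[vec[0]] - 2)
Before arr[4] := pos: ((2*e <= -3 -> e >= 0) -> store(arr, 4, pos)[e] >= store(arr, 4, pos)[store(arr, 4, pos)[e] - 2]) and ((not (2*e <= -3 -> e >= 0)) -> vec[0] >= store(arr, 4, pos)[vec[0]] - 2)
Before e := vec[pos] - 7: ((2*vec[pos] <= 11 -> vec[pos] >= 7) -> store(arr, 4, pos)[vec[pos] - 7] >= store(arr, 4, pos)[store(arr, 4, pos)[vec[pos] - 7] - 2]) and ((not (2*vec[pos] <= 11 -> vec[pos] >= 7)) -> vec[0] >= store(arr, 4, pos)[vec[0]] - 2)
Before assert 2*arr[pos] - 2*pos + 6 >= -3 and vec[e + 3] + 3 >= -4: 2*arr[pos] >= 2*pos - 9 and vec[e + 3] >= -7 and ((2*vec[pos] <= 11 -> vec[pos] >= 7) -> store(arr, 4, pos)[vec[pos] - 7] >= store(arr, 4, pos)[store(arr, 4, pos)[vec[pos] - 7] - 2]) and ((not (2*vec[pos] <= 11 -> vec[pos] >= 7)) -> vec[0] >= store(arr, 4, pos)[vec[0]] - 2)
The weakest precondition is 2*arr[pos] >= 2*pos - 9 and vec[e + 3] >= -7 and ((2*vec[pos] <= 11 -> vec[pos] >= 7) -> store(arr, 4, pos)[vec[pos] - 7] >= store(arr, 4, pos)[store(arr, 4, pos)[vec[pos] - 7] - 2]) and ((not (2*vec[pos] <= 11 -> vec[pos] >= 7)) -> vec[0] >= store(arr, 4, pos)[vec[0]] - 2).
Check whether 2*arr[pos] >= 2*pos - 9 and vec[5] >= -7 and ((2*vec[pos] <= 11 -> vec[pos] >= 7) -> store(arr, 4, pos)[vec[pos] - 7] >= store(arr, 4, pos)[store(arr, 4, pos)[vec[pos] - 7] - 2]) and ((not (2*vec[pos] <= 11 -> vec[pos] >= 7)) -> vec[0] >= store(arr, 4, pos)[vec[0]] - 2) and e = 2 implies it.
Every state satisfying the precondition satisfies the weakest precondition: the implication holds.
Answer: valid
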